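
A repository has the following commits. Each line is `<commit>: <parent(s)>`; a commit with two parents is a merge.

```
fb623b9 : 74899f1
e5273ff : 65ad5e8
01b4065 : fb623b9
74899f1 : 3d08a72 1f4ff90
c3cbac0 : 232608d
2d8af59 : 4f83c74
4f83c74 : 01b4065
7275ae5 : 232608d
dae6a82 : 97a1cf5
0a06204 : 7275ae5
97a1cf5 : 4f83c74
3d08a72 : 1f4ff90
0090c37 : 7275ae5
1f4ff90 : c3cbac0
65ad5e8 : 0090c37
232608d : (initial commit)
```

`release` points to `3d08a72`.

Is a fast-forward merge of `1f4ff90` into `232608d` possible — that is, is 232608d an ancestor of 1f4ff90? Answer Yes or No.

A fast-forward from 232608d to 1f4ff90 is possible iff 232608d is an ancestor of 1f4ff90.
Ancestors of 1f4ff90: {1f4ff90, 232608d, c3cbac0}.
232608d is among them, so fast-forward is possible.

Yes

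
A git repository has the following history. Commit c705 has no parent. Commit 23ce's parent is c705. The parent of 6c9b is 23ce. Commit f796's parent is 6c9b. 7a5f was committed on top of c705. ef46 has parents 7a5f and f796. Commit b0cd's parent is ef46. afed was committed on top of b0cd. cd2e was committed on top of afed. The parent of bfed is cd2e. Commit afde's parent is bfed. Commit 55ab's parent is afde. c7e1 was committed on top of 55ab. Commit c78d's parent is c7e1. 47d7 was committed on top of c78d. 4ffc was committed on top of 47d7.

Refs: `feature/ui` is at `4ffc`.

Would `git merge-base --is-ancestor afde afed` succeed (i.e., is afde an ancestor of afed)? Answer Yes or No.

No

Ancestors of afed: {23ce, 6c9b, 7a5f, afed, b0cd, c705, ef46, f796}.
afde is not in that set, so it is not an ancestor of afed.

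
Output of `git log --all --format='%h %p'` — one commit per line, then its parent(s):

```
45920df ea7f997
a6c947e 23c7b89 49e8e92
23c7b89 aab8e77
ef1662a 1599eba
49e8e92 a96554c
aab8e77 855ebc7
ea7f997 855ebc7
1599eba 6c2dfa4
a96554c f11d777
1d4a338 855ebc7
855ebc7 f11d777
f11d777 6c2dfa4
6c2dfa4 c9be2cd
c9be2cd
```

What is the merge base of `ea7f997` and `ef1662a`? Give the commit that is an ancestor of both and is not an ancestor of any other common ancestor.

Ancestors of ea7f997: {6c2dfa4, 855ebc7, c9be2cd, ea7f997, f11d777}.
Ancestors of ef1662a: {1599eba, 6c2dfa4, c9be2cd, ef1662a}.
Common ancestors: {6c2dfa4, c9be2cd}.
Among these, 6c2dfa4 is not an ancestor of any other common ancestor — it is the merge base.

6c2dfa4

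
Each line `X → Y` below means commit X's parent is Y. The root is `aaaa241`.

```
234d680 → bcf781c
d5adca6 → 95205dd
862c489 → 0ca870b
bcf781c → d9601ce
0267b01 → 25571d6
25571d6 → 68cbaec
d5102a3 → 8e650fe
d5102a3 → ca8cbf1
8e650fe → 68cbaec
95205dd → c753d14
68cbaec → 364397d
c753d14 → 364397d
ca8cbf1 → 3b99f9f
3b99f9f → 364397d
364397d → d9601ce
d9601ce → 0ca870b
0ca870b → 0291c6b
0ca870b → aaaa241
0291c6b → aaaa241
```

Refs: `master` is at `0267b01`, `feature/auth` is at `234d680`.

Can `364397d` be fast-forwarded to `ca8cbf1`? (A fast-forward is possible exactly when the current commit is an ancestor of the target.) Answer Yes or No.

Yes

A fast-forward from 364397d to ca8cbf1 is possible iff 364397d is an ancestor of ca8cbf1.
Ancestors of ca8cbf1: {0291c6b, 0ca870b, 364397d, 3b99f9f, aaaa241, ca8cbf1, d9601ce}.
364397d is among them, so fast-forward is possible.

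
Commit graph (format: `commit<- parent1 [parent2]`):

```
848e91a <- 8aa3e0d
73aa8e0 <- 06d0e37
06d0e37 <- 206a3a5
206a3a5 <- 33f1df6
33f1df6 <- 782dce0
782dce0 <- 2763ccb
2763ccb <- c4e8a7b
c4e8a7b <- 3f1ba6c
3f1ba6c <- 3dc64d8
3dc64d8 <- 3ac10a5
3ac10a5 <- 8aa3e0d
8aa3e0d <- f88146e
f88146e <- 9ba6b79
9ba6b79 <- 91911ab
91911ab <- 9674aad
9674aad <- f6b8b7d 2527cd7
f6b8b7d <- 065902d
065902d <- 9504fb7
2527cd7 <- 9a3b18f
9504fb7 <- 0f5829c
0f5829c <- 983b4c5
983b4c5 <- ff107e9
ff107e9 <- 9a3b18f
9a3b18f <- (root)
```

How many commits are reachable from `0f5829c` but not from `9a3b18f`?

3

Reachable from 0f5829c: {0f5829c, 983b4c5, 9a3b18f, ff107e9}.
Reachable from 9a3b18f: {9a3b18f}.
In 0f5829c's history but not 9a3b18f's: {0f5829c, 983b4c5, ff107e9} — 3 commits.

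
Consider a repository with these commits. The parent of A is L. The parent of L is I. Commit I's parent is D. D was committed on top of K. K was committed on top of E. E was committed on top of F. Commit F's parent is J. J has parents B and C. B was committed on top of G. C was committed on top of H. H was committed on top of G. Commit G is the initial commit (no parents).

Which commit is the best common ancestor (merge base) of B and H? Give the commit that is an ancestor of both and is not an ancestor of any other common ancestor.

G

Ancestors of B: {B, G}.
Ancestors of H: {G, H}.
Common ancestors: {G}.
The only common ancestor is G, so it is the merge base.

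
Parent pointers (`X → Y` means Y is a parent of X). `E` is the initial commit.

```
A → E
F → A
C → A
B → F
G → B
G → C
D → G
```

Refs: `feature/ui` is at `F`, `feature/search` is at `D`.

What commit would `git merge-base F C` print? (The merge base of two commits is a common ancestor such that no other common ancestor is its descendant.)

A

Ancestors of F: {A, E, F}.
Ancestors of C: {A, C, E}.
Common ancestors: {A, E}.
Among these, A is not an ancestor of any other common ancestor — it is the merge base.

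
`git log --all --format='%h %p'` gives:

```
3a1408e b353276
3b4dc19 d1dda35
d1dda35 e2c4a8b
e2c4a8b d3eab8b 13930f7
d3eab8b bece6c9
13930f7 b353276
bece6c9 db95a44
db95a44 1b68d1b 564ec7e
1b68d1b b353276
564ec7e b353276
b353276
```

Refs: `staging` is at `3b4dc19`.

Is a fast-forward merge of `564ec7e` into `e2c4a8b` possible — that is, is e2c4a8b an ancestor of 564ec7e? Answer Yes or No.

A fast-forward from e2c4a8b to 564ec7e is possible iff e2c4a8b is an ancestor of 564ec7e.
Ancestors of 564ec7e: {564ec7e, b353276}.
e2c4a8b is not among them, so fast-forward is not possible.

No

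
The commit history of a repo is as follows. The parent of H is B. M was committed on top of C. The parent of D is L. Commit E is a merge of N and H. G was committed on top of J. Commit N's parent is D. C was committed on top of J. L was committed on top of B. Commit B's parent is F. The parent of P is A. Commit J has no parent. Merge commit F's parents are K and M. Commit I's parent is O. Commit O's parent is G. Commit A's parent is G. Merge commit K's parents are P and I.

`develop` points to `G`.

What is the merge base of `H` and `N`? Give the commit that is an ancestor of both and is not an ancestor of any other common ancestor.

B

Ancestors of H: {A, B, C, F, G, H, I, J, K, M, O, P}.
Ancestors of N: {A, B, C, D, F, G, I, J, K, L, M, N, O, P}.
Common ancestors: {A, B, C, F, G, I, J, K, M, O, P}.
Among these, B is not an ancestor of any other common ancestor — it is the merge base.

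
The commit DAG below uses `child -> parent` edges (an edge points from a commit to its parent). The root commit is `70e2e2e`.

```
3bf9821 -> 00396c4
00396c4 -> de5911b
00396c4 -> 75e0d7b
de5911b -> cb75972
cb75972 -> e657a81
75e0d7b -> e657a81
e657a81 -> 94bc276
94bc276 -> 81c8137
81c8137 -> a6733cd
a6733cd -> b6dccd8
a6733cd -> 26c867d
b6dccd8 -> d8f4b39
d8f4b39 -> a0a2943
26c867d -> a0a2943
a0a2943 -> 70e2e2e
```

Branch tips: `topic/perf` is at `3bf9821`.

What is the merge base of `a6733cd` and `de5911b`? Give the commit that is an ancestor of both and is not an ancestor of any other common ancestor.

a6733cd

Ancestors of a6733cd: {26c867d, 70e2e2e, a0a2943, a6733cd, b6dccd8, d8f4b39}.
Ancestors of de5911b: {26c867d, 70e2e2e, 81c8137, 94bc276, a0a2943, a6733cd, b6dccd8, cb75972, d8f4b39, de5911b, e657a81}.
Common ancestors: {26c867d, 70e2e2e, a0a2943, a6733cd, b6dccd8, d8f4b39}.
Among these, a6733cd is not an ancestor of any other common ancestor — it is the merge base.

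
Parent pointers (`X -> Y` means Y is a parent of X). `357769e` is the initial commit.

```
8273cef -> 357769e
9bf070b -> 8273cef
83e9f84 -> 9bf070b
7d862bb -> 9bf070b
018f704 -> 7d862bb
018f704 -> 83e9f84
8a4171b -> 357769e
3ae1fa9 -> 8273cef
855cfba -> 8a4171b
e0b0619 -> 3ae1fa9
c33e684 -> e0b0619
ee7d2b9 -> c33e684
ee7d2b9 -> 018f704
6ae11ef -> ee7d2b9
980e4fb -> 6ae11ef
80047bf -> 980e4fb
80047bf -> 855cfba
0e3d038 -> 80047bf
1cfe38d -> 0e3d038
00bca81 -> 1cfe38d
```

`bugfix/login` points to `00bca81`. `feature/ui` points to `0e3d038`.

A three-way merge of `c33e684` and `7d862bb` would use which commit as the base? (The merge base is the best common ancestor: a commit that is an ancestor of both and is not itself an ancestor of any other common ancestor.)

8273cef

Ancestors of c33e684: {357769e, 3ae1fa9, 8273cef, c33e684, e0b0619}.
Ancestors of 7d862bb: {357769e, 7d862bb, 8273cef, 9bf070b}.
Common ancestors: {357769e, 8273cef}.
Among these, 8273cef is not an ancestor of any other common ancestor — it is the merge base.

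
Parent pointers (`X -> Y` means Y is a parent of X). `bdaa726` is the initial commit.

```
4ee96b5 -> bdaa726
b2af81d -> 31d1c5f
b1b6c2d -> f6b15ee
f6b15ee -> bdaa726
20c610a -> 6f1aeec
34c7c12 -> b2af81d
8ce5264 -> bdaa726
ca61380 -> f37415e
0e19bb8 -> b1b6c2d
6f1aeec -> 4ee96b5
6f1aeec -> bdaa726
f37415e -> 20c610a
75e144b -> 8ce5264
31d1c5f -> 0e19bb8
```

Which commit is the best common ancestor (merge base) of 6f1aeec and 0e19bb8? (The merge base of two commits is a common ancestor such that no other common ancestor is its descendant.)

bdaa726

Ancestors of 6f1aeec: {4ee96b5, 6f1aeec, bdaa726}.
Ancestors of 0e19bb8: {0e19bb8, b1b6c2d, bdaa726, f6b15ee}.
Common ancestors: {bdaa726}.
The only common ancestor is bdaa726, so it is the merge base.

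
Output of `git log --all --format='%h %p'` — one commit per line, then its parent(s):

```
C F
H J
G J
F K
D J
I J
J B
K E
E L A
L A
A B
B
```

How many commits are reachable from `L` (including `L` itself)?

Walking parent pointers from L: reachable set = {A, B, L}.
That is 3 commits.

3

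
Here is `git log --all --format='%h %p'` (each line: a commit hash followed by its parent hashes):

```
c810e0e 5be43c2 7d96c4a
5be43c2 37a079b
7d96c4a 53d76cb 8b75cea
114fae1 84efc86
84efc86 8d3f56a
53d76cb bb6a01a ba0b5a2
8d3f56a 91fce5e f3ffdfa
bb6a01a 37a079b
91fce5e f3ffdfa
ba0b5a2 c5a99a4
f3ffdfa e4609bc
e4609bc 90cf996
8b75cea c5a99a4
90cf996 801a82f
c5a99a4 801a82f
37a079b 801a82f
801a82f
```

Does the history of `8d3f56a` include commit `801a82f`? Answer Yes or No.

Ancestors of 8d3f56a (commits reachable by following parents): {801a82f, 8d3f56a, 90cf996, 91fce5e, e4609bc, f3ffdfa}.
801a82f is in that set, so it is an ancestor of 8d3f56a.

Yes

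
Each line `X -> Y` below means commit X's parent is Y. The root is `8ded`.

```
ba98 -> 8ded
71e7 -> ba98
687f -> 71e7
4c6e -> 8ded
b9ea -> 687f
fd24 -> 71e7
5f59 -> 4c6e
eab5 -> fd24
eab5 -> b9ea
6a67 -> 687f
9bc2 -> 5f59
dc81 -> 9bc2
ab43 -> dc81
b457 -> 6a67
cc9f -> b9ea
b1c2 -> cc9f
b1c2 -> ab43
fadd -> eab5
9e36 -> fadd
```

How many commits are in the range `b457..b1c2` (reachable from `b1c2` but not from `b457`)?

8

Reachable from b1c2: {4c6e, 5f59, 687f, 71e7, 8ded, 9bc2, ab43, b1c2, b9ea, ba98, cc9f, dc81}.
Reachable from b457: {687f, 6a67, 71e7, 8ded, b457, ba98}.
In b1c2's history but not b457's: {4c6e, 5f59, 9bc2, ab43, b1c2, b9ea, cc9f, dc81} — 8 commits.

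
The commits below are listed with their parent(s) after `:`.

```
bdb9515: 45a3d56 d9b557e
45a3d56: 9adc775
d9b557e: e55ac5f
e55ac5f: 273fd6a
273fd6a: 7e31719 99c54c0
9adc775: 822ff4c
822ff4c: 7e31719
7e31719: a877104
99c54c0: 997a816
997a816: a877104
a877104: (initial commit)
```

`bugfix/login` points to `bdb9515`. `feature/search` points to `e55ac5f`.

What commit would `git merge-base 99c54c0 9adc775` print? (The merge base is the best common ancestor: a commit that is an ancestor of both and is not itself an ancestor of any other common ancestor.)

Ancestors of 99c54c0: {997a816, 99c54c0, a877104}.
Ancestors of 9adc775: {7e31719, 822ff4c, 9adc775, a877104}.
Common ancestors: {a877104}.
The only common ancestor is a877104, so it is the merge base.

a877104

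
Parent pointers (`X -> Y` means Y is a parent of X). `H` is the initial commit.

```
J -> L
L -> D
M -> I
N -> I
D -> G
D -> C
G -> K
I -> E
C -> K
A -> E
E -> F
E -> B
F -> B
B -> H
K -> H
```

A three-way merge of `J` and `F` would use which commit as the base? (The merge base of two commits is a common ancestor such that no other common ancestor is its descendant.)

Ancestors of J: {C, D, G, H, J, K, L}.
Ancestors of F: {B, F, H}.
Common ancestors: {H}.
The only common ancestor is H, so it is the merge base.

H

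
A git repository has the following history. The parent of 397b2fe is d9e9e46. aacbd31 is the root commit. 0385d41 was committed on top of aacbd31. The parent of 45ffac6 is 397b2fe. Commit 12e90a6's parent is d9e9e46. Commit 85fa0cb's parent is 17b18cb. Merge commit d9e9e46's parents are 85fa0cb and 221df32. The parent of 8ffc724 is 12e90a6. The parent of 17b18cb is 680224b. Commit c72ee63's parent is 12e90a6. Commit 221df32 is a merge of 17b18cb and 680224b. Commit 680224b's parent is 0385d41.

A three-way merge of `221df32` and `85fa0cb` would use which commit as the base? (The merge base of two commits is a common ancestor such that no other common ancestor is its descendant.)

17b18cb

Ancestors of 221df32: {0385d41, 17b18cb, 221df32, 680224b, aacbd31}.
Ancestors of 85fa0cb: {0385d41, 17b18cb, 680224b, 85fa0cb, aacbd31}.
Common ancestors: {0385d41, 17b18cb, 680224b, aacbd31}.
Among these, 17b18cb is not an ancestor of any other common ancestor — it is the merge base.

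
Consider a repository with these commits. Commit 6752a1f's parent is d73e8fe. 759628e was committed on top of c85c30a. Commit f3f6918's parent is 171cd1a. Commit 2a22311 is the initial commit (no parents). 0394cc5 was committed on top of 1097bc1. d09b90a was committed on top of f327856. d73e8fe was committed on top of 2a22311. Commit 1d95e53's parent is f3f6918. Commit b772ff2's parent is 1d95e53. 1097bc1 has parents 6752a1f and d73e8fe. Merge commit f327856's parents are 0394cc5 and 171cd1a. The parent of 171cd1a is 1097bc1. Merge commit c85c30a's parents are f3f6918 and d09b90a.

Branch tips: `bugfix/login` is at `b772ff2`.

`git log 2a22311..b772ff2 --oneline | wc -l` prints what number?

7

Reachable from b772ff2: {1097bc1, 171cd1a, 1d95e53, 2a22311, 6752a1f, b772ff2, d73e8fe, f3f6918}.
Reachable from 2a22311: {2a22311}.
In b772ff2's history but not 2a22311's: {1097bc1, 171cd1a, 1d95e53, 6752a1f, b772ff2, d73e8fe, f3f6918} — 7 commits.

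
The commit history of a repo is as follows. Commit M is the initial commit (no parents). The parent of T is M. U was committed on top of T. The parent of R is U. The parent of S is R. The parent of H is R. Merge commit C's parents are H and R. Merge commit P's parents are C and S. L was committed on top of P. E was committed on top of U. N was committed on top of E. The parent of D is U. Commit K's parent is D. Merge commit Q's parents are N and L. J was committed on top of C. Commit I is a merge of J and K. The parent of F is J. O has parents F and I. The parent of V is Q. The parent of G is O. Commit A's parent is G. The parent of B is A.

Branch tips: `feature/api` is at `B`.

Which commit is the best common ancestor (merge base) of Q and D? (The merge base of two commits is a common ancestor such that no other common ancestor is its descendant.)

U

Ancestors of Q: {C, E, H, L, M, N, P, Q, R, S, T, U}.
Ancestors of D: {D, M, T, U}.
Common ancestors: {M, T, U}.
Among these, U is not an ancestor of any other common ancestor — it is the merge base.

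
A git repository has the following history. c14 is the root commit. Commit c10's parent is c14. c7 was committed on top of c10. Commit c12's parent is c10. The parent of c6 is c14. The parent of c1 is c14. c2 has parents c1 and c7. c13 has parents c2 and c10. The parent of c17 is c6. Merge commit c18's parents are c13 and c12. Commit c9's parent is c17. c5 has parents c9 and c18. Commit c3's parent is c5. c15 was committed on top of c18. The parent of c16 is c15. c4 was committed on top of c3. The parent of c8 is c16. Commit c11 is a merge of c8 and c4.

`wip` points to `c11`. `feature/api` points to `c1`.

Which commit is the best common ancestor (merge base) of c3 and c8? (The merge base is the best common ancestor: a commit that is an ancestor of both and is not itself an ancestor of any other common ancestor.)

c18

Ancestors of c3: {c1, c10, c12, c13, c14, c17, c18, c2, c3, c5, c6, c7, c9}.
Ancestors of c8: {c1, c10, c12, c13, c14, c15, c16, c18, c2, c7, c8}.
Common ancestors: {c1, c10, c12, c13, c14, c18, c2, c7}.
Among these, c18 is not an ancestor of any other common ancestor — it is the merge base.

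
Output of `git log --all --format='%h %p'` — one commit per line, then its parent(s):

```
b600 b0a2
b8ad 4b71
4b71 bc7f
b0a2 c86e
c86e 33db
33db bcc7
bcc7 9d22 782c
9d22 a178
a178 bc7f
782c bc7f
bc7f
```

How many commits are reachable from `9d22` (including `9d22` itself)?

3

Walking parent pointers from 9d22: reachable set = {9d22, a178, bc7f}.
That is 3 commits.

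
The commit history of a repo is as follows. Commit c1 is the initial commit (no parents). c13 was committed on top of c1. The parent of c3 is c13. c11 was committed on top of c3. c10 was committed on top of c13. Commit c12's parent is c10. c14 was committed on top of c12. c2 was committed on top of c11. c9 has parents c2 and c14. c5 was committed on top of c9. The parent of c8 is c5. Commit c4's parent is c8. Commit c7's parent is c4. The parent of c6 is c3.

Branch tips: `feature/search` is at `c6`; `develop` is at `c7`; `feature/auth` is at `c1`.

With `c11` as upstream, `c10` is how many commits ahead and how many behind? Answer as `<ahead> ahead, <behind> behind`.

Reachable from c10: {c1, c10, c13}.
Reachable from c11: {c1, c11, c13, c3}.
Only in c10's history (ahead): {c10} — 1.
Only in c11's history (behind): {c11, c3} — 2.

1 ahead, 2 behind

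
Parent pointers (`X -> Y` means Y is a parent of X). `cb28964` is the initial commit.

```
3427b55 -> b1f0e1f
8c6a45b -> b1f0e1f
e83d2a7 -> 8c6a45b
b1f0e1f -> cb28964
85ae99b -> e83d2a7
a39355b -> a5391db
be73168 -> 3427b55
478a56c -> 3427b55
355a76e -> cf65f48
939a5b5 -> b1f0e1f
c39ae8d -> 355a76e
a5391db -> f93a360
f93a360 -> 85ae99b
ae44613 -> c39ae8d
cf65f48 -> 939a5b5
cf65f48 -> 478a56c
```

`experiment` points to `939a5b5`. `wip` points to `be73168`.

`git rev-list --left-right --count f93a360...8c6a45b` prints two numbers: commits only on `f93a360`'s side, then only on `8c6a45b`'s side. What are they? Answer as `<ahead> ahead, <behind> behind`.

Reachable from f93a360: {85ae99b, 8c6a45b, b1f0e1f, cb28964, e83d2a7, f93a360}.
Reachable from 8c6a45b: {8c6a45b, b1f0e1f, cb28964}.
Only in f93a360's history (ahead): {85ae99b, e83d2a7, f93a360} — 3.
Only in 8c6a45b's history (behind): {} — 0.

3 ahead, 0 behind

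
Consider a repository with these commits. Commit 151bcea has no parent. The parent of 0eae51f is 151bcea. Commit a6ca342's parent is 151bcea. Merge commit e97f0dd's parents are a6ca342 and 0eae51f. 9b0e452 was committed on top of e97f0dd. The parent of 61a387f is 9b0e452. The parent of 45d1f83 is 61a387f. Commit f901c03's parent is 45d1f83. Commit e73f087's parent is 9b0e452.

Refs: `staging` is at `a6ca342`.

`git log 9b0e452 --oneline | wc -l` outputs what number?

Walking parent pointers from 9b0e452: reachable set = {0eae51f, 151bcea, 9b0e452, a6ca342, e97f0dd}.
That is 5 commits.

5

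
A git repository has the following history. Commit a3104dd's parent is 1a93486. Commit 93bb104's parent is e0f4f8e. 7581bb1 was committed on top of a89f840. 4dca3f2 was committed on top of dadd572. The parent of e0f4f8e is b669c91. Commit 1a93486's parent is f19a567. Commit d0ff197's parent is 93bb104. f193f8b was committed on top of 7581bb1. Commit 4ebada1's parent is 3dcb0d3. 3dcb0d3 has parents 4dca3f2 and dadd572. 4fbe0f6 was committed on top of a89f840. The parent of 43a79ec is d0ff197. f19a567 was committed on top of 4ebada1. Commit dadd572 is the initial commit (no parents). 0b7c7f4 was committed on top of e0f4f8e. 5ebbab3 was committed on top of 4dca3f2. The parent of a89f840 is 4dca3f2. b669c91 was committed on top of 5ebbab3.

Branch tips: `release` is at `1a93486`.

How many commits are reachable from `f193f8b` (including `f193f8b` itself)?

Walking parent pointers from f193f8b: reachable set = {4dca3f2, 7581bb1, a89f840, dadd572, f193f8b}.
That is 5 commits.

5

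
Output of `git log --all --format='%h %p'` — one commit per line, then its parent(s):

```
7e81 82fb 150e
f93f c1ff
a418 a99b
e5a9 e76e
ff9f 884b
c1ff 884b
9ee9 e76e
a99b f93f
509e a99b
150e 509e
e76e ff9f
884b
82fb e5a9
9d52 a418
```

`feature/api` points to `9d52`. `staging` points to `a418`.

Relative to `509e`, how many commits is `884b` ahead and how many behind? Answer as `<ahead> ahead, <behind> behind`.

0 ahead, 4 behind

Reachable from 884b: {884b}.
Reachable from 509e: {509e, 884b, a99b, c1ff, f93f}.
Only in 884b's history (ahead): {} — 0.
Only in 509e's history (behind): {509e, a99b, c1ff, f93f} — 4.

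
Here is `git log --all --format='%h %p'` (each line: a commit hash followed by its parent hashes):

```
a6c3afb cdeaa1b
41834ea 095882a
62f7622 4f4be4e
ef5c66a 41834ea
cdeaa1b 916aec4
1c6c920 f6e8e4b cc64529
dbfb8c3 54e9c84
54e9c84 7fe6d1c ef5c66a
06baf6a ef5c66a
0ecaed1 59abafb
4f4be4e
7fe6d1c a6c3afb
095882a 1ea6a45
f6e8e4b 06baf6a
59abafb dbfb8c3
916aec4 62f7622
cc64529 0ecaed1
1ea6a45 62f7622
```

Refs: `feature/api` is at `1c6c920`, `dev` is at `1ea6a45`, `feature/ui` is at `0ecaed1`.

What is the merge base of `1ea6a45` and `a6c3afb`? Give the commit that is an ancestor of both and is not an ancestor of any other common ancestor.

62f7622

Ancestors of 1ea6a45: {1ea6a45, 4f4be4e, 62f7622}.
Ancestors of a6c3afb: {4f4be4e, 62f7622, 916aec4, a6c3afb, cdeaa1b}.
Common ancestors: {4f4be4e, 62f7622}.
Among these, 62f7622 is not an ancestor of any other common ancestor — it is the merge base.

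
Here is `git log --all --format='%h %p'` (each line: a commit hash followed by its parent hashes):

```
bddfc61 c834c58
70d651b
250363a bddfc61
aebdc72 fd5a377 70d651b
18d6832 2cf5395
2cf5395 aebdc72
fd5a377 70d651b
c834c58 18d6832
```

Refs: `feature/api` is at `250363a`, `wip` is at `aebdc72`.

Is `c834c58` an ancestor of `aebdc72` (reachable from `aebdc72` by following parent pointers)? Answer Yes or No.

No

Ancestors of aebdc72: {70d651b, aebdc72, fd5a377}.
c834c58 is not in that set, so it is not an ancestor of aebdc72.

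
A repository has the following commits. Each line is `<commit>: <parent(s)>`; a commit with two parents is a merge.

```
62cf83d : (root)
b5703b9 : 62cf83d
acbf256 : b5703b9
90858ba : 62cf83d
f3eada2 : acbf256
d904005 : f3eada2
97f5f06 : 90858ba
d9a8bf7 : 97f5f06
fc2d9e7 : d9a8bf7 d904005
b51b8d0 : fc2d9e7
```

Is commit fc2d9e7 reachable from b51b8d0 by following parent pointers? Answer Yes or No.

Yes

Ancestors of b51b8d0 (commits reachable by following parents): {62cf83d, 90858ba, 97f5f06, acbf256, b51b8d0, b5703b9, d904005, d9a8bf7, f3eada2, fc2d9e7}.
fc2d9e7 is in that set, so it is an ancestor of b51b8d0.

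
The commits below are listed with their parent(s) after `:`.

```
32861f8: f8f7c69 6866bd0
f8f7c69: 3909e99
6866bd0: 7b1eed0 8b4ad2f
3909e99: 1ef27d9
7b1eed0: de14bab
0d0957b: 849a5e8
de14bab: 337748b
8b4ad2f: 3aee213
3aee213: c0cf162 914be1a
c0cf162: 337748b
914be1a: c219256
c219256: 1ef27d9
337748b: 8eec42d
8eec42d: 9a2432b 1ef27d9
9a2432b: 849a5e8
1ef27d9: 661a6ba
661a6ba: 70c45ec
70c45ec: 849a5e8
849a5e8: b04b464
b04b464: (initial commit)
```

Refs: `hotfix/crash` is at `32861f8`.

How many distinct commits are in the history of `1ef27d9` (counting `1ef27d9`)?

5

Walking parent pointers from 1ef27d9: reachable set = {1ef27d9, 661a6ba, 70c45ec, 849a5e8, b04b464}.
That is 5 commits.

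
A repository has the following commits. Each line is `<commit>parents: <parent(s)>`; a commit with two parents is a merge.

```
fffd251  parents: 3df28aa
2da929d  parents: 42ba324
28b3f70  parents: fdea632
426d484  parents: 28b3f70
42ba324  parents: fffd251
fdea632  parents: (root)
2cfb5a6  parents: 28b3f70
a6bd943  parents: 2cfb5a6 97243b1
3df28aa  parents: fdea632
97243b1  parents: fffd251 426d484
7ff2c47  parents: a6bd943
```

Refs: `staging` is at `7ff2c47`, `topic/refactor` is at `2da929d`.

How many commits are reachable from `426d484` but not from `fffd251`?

Reachable from 426d484: {28b3f70, 426d484, fdea632}.
Reachable from fffd251: {3df28aa, fdea632, fffd251}.
In 426d484's history but not fffd251's: {28b3f70, 426d484} — 2 commits.

2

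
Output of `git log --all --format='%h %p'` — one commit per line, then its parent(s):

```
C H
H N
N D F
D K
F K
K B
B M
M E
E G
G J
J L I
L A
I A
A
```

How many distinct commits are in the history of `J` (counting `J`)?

Walking parent pointers from J: reachable set = {A, I, J, L}.
That is 4 commits.

4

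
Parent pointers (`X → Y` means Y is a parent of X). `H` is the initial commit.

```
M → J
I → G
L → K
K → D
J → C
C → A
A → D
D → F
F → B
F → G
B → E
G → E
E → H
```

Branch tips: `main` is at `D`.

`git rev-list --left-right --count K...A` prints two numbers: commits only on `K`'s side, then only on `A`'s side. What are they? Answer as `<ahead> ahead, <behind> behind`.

1 ahead, 1 behind

Reachable from K: {B, D, E, F, G, H, K}.
Reachable from A: {A, B, D, E, F, G, H}.
Only in K's history (ahead): {K} — 1.
Only in A's history (behind): {A} — 1.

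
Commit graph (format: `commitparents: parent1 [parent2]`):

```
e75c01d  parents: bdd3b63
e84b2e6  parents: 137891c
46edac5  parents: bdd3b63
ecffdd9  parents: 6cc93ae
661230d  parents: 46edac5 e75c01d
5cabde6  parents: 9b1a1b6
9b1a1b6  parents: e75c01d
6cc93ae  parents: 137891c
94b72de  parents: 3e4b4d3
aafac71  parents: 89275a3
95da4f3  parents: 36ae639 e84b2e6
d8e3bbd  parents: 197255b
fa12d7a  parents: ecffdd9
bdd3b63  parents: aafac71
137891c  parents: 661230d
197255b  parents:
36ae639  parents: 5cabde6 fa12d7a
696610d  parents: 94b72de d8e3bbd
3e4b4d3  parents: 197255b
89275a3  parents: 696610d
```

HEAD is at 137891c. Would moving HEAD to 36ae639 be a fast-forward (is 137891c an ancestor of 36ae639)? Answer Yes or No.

A fast-forward from 137891c to 36ae639 is possible iff 137891c is an ancestor of 36ae639.
Ancestors of 36ae639: {137891c, 197255b, 36ae639, 3e4b4d3, 46edac5, 5cabde6, 661230d, 696610d, 6cc93ae, 89275a3, 94b72de, 9b1a1b6, aafac71, bdd3b63, d8e3bbd, e75c01d, ecffdd9, fa12d7a}.
137891c is among them, so fast-forward is possible.

Yes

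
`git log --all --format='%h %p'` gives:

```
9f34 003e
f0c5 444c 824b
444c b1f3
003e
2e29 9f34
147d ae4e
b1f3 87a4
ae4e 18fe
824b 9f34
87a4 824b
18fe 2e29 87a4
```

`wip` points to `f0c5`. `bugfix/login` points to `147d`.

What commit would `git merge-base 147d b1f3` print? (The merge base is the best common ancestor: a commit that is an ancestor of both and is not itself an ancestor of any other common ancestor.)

Ancestors of 147d: {003e, 147d, 18fe, 2e29, 824b, 87a4, 9f34, ae4e}.
Ancestors of b1f3: {003e, 824b, 87a4, 9f34, b1f3}.
Common ancestors: {003e, 824b, 87a4, 9f34}.
Among these, 87a4 is not an ancestor of any other common ancestor — it is the merge base.

87a4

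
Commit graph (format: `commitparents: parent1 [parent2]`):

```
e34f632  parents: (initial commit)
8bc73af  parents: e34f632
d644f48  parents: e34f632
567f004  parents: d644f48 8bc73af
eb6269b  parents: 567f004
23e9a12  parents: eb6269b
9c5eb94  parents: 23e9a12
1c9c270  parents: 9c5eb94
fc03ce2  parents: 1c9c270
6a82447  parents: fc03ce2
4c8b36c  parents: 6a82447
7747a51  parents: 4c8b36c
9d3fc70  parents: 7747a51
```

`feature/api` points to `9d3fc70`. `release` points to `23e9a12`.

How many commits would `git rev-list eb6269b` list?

5

Walking parent pointers from eb6269b: reachable set = {567f004, 8bc73af, d644f48, e34f632, eb6269b}.
That is 5 commits.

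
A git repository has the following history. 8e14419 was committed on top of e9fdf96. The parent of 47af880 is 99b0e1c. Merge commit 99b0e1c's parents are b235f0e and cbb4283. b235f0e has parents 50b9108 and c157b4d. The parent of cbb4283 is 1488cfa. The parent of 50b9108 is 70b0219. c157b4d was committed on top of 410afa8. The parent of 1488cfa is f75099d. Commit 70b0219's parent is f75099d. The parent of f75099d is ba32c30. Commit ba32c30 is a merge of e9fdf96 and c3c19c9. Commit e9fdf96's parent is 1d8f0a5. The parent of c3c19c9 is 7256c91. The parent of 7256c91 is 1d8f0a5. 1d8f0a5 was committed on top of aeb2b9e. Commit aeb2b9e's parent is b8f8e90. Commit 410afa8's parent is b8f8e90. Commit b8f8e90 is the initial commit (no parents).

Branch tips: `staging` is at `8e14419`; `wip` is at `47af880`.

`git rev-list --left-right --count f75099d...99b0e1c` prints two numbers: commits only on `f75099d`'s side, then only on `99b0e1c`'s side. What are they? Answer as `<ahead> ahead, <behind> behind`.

Reachable from f75099d: {1d8f0a5, 7256c91, aeb2b9e, b8f8e90, ba32c30, c3c19c9, e9fdf96, f75099d}.
Reachable from 99b0e1c: {1488cfa, 1d8f0a5, 410afa8, 50b9108, 70b0219, 7256c91, 99b0e1c, aeb2b9e, b235f0e, b8f8e90, ba32c30, c157b4d, c3c19c9, cbb4283, e9fdf96, f75099d}.
Only in f75099d's history (ahead): {} — 0.
Only in 99b0e1c's history (behind): {1488cfa, 410afa8, 50b9108, 70b0219, 99b0e1c, b235f0e, c157b4d, cbb4283} — 8.

0 ahead, 8 behind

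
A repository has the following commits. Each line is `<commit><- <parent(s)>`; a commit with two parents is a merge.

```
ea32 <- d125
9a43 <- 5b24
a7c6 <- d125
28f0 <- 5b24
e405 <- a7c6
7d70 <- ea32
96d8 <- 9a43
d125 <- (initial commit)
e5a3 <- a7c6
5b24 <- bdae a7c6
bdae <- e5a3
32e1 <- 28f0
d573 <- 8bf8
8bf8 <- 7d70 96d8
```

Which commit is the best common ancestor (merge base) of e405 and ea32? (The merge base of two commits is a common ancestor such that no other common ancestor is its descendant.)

d125

Ancestors of e405: {a7c6, d125, e405}.
Ancestors of ea32: {d125, ea32}.
Common ancestors: {d125}.
The only common ancestor is d125, so it is the merge base.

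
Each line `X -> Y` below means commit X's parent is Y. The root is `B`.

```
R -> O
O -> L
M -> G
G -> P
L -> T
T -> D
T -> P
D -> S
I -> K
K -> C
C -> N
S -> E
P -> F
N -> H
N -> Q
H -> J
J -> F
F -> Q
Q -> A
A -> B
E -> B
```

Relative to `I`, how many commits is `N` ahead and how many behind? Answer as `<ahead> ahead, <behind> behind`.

Reachable from N: {A, B, F, H, J, N, Q}.
Reachable from I: {A, B, C, F, H, I, J, K, N, Q}.
Only in N's history (ahead): {} — 0.
Only in I's history (behind): {C, I, K} — 3.

0 ahead, 3 behind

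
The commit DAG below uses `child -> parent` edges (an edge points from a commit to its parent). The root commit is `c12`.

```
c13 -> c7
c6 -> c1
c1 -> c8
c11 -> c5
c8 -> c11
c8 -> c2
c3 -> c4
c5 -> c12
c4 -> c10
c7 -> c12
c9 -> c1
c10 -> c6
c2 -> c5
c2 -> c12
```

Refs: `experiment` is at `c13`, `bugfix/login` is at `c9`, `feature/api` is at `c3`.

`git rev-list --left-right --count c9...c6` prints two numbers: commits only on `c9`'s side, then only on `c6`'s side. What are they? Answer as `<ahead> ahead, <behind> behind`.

Reachable from c9: {c1, c11, c12, c2, c5, c8, c9}.
Reachable from c6: {c1, c11, c12, c2, c5, c6, c8}.
Only in c9's history (ahead): {c9} — 1.
Only in c6's history (behind): {c6} — 1.

1 ahead, 1 behind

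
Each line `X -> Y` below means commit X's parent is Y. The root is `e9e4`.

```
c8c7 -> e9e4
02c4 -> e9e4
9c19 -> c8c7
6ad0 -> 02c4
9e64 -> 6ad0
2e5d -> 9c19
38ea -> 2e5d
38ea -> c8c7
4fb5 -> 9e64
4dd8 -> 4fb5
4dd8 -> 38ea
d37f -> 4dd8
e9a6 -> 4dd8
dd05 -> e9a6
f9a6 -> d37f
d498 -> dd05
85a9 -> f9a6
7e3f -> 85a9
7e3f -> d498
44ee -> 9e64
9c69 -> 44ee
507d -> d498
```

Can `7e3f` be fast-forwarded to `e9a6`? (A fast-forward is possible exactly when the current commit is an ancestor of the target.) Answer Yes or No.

No

A fast-forward from 7e3f to e9a6 is possible iff 7e3f is an ancestor of e9a6.
Ancestors of e9a6: {02c4, 2e5d, 38ea, 4dd8, 4fb5, 6ad0, 9c19, 9e64, c8c7, e9a6, e9e4}.
7e3f is not among them, so fast-forward is not possible.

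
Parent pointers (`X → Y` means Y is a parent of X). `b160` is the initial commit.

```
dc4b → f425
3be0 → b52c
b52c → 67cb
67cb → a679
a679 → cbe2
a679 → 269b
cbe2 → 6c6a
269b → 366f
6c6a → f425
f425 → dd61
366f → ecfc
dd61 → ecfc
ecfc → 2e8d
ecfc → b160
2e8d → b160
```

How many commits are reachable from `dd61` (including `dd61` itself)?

Walking parent pointers from dd61: reachable set = {2e8d, b160, dd61, ecfc}.
That is 4 commits.

4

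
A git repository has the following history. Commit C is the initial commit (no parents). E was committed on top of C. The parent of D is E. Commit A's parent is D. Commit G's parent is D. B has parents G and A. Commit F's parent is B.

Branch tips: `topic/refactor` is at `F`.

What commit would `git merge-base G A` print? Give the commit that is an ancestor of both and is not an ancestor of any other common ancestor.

Ancestors of G: {C, D, E, G}.
Ancestors of A: {A, C, D, E}.
Common ancestors: {C, D, E}.
Among these, D is not an ancestor of any other common ancestor — it is the merge base.

D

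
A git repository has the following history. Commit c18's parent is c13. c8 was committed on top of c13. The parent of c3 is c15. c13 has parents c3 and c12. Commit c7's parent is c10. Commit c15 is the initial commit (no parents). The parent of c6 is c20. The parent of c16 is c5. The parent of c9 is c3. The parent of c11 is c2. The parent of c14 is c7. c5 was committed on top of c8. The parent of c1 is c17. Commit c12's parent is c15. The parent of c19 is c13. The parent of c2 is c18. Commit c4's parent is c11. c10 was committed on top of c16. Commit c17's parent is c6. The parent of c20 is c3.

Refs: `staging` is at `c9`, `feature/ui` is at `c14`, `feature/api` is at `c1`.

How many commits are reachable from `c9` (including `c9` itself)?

Walking parent pointers from c9: reachable set = {c15, c3, c9}.
That is 3 commits.

3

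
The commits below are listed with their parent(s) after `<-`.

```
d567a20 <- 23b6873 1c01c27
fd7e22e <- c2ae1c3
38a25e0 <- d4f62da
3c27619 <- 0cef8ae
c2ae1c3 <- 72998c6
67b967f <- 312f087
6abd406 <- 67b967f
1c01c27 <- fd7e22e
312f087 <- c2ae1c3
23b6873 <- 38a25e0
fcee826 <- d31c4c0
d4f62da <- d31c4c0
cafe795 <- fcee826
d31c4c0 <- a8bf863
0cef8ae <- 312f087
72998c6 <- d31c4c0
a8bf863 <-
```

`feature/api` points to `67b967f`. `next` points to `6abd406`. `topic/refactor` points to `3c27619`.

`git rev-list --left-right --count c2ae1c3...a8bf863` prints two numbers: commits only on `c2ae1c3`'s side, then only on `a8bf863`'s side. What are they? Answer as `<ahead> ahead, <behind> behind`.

Reachable from c2ae1c3: {72998c6, a8bf863, c2ae1c3, d31c4c0}.
Reachable from a8bf863: {a8bf863}.
Only in c2ae1c3's history (ahead): {72998c6, c2ae1c3, d31c4c0} — 3.
Only in a8bf863's history (behind): {} — 0.

3 ahead, 0 behind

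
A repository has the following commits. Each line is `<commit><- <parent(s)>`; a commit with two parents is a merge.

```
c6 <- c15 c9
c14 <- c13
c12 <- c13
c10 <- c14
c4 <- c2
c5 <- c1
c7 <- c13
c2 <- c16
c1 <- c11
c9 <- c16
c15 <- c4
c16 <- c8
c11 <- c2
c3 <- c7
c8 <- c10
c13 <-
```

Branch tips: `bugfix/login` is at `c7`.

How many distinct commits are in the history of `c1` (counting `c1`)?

8

Walking parent pointers from c1: reachable set = {c1, c10, c11, c13, c14, c16, c2, c8}.
That is 8 commits.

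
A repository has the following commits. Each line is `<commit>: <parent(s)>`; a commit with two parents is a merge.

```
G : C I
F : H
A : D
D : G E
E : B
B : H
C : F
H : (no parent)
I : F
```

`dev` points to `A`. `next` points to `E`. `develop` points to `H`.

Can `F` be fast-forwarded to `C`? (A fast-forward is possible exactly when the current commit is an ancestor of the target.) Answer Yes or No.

Yes

A fast-forward from F to C is possible iff F is an ancestor of C.
Ancestors of C: {C, F, H}.
F is among them, so fast-forward is possible.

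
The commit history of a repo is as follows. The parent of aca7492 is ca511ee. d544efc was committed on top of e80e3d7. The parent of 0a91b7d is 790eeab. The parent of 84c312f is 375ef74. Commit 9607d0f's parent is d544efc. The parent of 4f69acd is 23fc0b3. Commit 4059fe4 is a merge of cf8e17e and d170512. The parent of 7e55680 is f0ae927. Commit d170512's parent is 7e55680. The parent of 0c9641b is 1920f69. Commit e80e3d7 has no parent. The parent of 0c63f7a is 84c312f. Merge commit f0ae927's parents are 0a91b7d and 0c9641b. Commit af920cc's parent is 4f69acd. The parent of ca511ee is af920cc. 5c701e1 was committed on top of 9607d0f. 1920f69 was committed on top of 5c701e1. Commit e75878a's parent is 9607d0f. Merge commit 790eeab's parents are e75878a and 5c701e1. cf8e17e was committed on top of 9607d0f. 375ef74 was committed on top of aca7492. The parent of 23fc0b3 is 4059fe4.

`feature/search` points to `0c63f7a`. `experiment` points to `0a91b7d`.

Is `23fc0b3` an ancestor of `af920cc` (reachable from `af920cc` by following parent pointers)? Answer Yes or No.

Yes

Ancestors of af920cc (commits reachable by following parents): {0a91b7d, 0c9641b, 1920f69, 23fc0b3, 4059fe4, 4f69acd, 5c701e1, 790eeab, 7e55680, 9607d0f, af920cc, cf8e17e, d170512, d544efc, e75878a, e80e3d7, f0ae927}.
23fc0b3 is in that set, so it is an ancestor of af920cc.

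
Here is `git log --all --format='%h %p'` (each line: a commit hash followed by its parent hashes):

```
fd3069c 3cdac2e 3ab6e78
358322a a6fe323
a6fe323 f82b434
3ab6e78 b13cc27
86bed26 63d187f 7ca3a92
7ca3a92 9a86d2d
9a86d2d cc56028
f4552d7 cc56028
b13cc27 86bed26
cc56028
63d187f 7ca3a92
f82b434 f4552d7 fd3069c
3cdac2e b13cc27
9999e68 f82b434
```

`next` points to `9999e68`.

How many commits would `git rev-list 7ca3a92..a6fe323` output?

9

Reachable from a6fe323: {3ab6e78, 3cdac2e, 63d187f, 7ca3a92, 86bed26, 9a86d2d, a6fe323, b13cc27, cc56028, f4552d7, f82b434, fd3069c}.
Reachable from 7ca3a92: {7ca3a92, 9a86d2d, cc56028}.
In a6fe323's history but not 7ca3a92's: {3ab6e78, 3cdac2e, 63d187f, 86bed26, a6fe323, b13cc27, f4552d7, f82b434, fd3069c} — 9 commits.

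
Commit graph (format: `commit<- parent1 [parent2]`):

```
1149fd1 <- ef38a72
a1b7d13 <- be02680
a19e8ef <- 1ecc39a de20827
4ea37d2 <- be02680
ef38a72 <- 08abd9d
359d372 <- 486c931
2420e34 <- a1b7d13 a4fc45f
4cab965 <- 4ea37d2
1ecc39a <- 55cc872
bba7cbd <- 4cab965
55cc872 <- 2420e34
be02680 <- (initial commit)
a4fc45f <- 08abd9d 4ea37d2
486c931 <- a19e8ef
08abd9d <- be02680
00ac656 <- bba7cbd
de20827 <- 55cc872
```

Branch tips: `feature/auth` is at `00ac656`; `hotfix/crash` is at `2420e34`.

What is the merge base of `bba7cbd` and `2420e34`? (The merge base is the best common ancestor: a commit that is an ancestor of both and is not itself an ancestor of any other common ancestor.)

4ea37d2

Ancestors of bba7cbd: {4cab965, 4ea37d2, bba7cbd, be02680}.
Ancestors of 2420e34: {08abd9d, 2420e34, 4ea37d2, a1b7d13, a4fc45f, be02680}.
Common ancestors: {4ea37d2, be02680}.
Among these, 4ea37d2 is not an ancestor of any other common ancestor — it is the merge base.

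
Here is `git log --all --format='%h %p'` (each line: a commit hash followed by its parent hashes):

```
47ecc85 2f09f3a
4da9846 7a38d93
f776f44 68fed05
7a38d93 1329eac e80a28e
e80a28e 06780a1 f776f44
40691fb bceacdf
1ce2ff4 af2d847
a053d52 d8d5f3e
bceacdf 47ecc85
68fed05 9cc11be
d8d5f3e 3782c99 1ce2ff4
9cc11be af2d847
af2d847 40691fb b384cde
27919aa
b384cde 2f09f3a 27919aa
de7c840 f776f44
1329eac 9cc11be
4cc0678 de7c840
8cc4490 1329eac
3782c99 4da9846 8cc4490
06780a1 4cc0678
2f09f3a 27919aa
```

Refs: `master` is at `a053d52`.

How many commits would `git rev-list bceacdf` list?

4

Walking parent pointers from bceacdf: reachable set = {27919aa, 2f09f3a, 47ecc85, bceacdf}.
That is 4 commits.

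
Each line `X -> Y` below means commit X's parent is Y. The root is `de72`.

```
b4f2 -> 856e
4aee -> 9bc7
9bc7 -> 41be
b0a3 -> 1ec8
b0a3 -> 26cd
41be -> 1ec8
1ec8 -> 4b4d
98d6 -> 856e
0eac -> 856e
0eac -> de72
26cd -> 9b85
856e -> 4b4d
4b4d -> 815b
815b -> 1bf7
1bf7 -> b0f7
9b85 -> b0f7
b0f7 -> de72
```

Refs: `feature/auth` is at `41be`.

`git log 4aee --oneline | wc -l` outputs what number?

Walking parent pointers from 4aee: reachable set = {1bf7, 1ec8, 41be, 4aee, 4b4d, 815b, 9bc7, b0f7, de72}.
That is 9 commits.

9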